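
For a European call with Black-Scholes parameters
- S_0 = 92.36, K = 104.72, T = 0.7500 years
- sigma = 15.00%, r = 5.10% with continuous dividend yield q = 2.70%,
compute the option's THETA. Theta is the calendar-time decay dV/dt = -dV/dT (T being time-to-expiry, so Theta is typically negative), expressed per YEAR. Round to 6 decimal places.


Answer: Theta = -2.748074

Derivation:
d1 = -0.7633235444; d2 = -0.8932273550
phi(d1) = 0.2981167920; exp(-qT) = 0.9799536543; exp(-rT) = 0.9624722927
Theta = -S*exp(-qT)*phi(d1)*sigma/(2*sqrt(T)) - r*K*exp(-rT)*N(d2) + q*S*exp(-qT)*N(d1)
N(d1) = 0.2226352320; N(d2) = 0.1858677159; sqrt(T) = 0.8660254038
Term 1 = -92.3600 * 0.9799536543 * 0.2981167920 * 0.1500 / (2 * 0.8660254038) = -2.3367192262
Term 2 = -0.0510 * 104.7200 * 0.9624722927 * 0.1858677159 = -0.9554148950
Term 3 = 0.0270 * 92.3600 * 0.9799536543 * 0.2226352320 = 0.5440604015
Theta = -2.3367192262 + (-0.9554148950) + (0.5440604015) = -2.748074


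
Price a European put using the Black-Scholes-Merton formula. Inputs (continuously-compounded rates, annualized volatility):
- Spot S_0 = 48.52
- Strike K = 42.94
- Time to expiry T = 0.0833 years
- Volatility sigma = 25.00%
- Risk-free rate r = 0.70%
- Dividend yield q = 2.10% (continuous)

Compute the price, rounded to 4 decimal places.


d1 = (ln(S/K) + (r - q + 0.5*sigma^2) * T) / (sigma * sqrt(T)) = 1.71312221
d2 = d1 - sigma * sqrt(T) = 1.64096786
exp(-rT) = 0.99941707; exp(-qT) = 0.99825223
P = K * exp(-rT) * N(-d2) - S_0 * exp(-qT) * N(-d1)
N(-d1) = 0.04334503; N(-d2) = 0.05040204
P = 42.9400 * 0.99941707 * 0.05040204 - 48.5200 * 0.99825223 * 0.04334503 = 0.0636

Answer: Price = 0.0636


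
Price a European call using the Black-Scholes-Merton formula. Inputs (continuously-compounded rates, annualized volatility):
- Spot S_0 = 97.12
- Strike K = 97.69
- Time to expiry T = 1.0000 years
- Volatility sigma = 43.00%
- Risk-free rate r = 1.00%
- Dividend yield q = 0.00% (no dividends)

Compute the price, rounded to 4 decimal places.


d1 = (ln(S/K) + (r - q + 0.5*sigma^2) * T) / (sigma * sqrt(T)) = 0.22464681
d2 = d1 - sigma * sqrt(T) = -0.20535319
exp(-rT) = 0.99004983; exp(-qT) = 1.00000000
C = S_0 * exp(-qT) * N(d1) - K * exp(-rT) * N(d2)
N(d1) = 0.58887298; N(d2) = 0.41864809
C = 97.1200 * 1.00000000 * 0.58887298 - 97.6900 * 0.99004983 * 0.41864809 = 16.7006

Answer: Price = 16.7006


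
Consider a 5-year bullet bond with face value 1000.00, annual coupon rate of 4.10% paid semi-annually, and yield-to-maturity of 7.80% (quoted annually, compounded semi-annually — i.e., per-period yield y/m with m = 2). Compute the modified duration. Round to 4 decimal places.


Coupon per period c = face * coupon_rate / m = 20.500000
Periods per year m = 2; per-period yield y/m = 0.039000
Number of cashflows N = 10
Cashflows (t years, CF_t, discount factor 1/(1+y/m)^(m*t), PV):
  t = 0.5000: CF_t = 20.500000, DF = 0.962464, PV = 19.730510
  t = 1.0000: CF_t = 20.500000, DF = 0.926337, PV = 18.989904
  t = 1.5000: CF_t = 20.500000, DF = 0.891566, PV = 18.277097
  t = 2.0000: CF_t = 20.500000, DF = 0.858100, PV = 17.591046
  t = 2.5000: CF_t = 20.500000, DF = 0.825890, PV = 16.930747
  t = 3.0000: CF_t = 20.500000, DF = 0.794889, PV = 16.295233
  t = 3.5000: CF_t = 20.500000, DF = 0.765052, PV = 15.683574
  t = 4.0000: CF_t = 20.500000, DF = 0.736335, PV = 15.094874
  t = 4.5000: CF_t = 20.500000, DF = 0.708696, PV = 14.528271
  t = 5.0000: CF_t = 1020.500000, DF = 0.682094, PV = 696.077400
Price P = sum_t PV_t = 849.198656
First compute Macaulay numerator sum_t t * PV_t:
  t * PV_t at t = 0.5000: 9.865255
  t * PV_t at t = 1.0000: 18.989904
  t * PV_t at t = 1.5000: 27.415646
  t * PV_t at t = 2.0000: 35.182093
  t * PV_t at t = 2.5000: 42.326868
  t * PV_t at t = 3.0000: 48.885699
  t * PV_t at t = 3.5000: 54.892508
  t * PV_t at t = 4.0000: 60.379494
  t * PV_t at t = 4.5000: 65.377220
  t * PV_t at t = 5.0000: 3480.387000
Macaulay duration D = 3843.701686 / 849.198656 = 4.526269
Modified duration = D / (1 + y/m) = 4.526269 / (1 + 0.039000) = 4.356371

Answer: Modified duration = 4.3564


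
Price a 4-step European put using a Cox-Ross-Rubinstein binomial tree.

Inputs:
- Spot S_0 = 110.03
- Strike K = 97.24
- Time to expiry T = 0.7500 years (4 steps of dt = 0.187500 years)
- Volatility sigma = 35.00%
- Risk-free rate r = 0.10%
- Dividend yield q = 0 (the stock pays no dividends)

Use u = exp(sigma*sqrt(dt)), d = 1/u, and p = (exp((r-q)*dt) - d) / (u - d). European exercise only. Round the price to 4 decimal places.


Answer: Price = V(0,0) = 7.6809

Derivation:
dt = T/N = 0.187500
u = exp(sigma*sqrt(dt)) = 1.163642; d = 1/u = 0.859371
p = (exp((r-q)*dt) - d) / (u - d) = 0.462800
Discount per step: exp(-r*dt) = 0.999813
Stock lattice S(k, i) with i counting down-moves:
  k=0: S(0,0) = 110.0300
  k=1: S(1,0) = 128.0355; S(1,1) = 94.5566
  k=2: S(2,0) = 148.9874; S(2,1) = 110.0300; S(2,2) = 81.2592
  k=3: S(3,0) = 173.3680; S(3,1) = 128.0355; S(3,2) = 94.5566; S(3,3) = 69.8318
  k=4: S(4,0) = 201.7382; S(4,1) = 148.9874; S(4,2) = 110.0300; S(4,3) = 81.2592; S(4,4) = 60.0114
Terminal payoffs V(N, i) = max(K - S_T, 0):
  V(4,0) = 0.000000; V(4,1) = 0.000000; V(4,2) = 0.000000; V(4,3) = 15.980790; V(4,4) = 37.228556
Backward induction: V(k, i) = exp(-r*dt) * [p * V(k+1, i) + (1-p) * V(k+1, i+1)].
  V(3,0) = exp(-r*dt) * [p*0.000000 + (1-p)*0.000000] = 0.000000
  V(3,1) = exp(-r*dt) * [p*0.000000 + (1-p)*0.000000] = 0.000000
  V(3,2) = exp(-r*dt) * [p*0.000000 + (1-p)*15.980790] = 8.583271
  V(3,3) = exp(-r*dt) * [p*15.980790 + (1-p)*37.228556] = 27.389953
  V(2,0) = exp(-r*dt) * [p*0.000000 + (1-p)*0.000000] = 0.000000
  V(2,1) = exp(-r*dt) * [p*0.000000 + (1-p)*8.583271] = 4.610068
  V(2,2) = exp(-r*dt) * [p*8.583271 + (1-p)*27.389953] = 18.682717
  V(1,0) = exp(-r*dt) * [p*0.000000 + (1-p)*4.610068] = 2.476064
  V(1,1) = exp(-r*dt) * [p*4.610068 + (1-p)*18.682717] = 12.167613
  V(0,0) = exp(-r*dt) * [p*2.476064 + (1-p)*12.167613] = 7.680924


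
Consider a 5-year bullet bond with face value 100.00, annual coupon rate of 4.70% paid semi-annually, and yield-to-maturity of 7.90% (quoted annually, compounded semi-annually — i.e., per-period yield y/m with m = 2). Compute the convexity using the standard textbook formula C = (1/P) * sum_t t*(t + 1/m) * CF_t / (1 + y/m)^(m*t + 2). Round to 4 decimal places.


Answer: Convexity = 21.9032

Derivation:
Coupon per period c = face * coupon_rate / m = 2.350000
Periods per year m = 2; per-period yield y/m = 0.039500
Number of cashflows N = 10
Cashflows (t years, CF_t, discount factor 1/(1+y/m)^(m*t), PV):
  t = 0.5000: CF_t = 2.350000, DF = 0.962001, PV = 2.260702
  t = 1.0000: CF_t = 2.350000, DF = 0.925446, PV = 2.174798
  t = 1.5000: CF_t = 2.350000, DF = 0.890280, PV = 2.092158
  t = 2.0000: CF_t = 2.350000, DF = 0.856450, PV = 2.012658
  t = 2.5000: CF_t = 2.350000, DF = 0.823906, PV = 1.936179
  t = 3.0000: CF_t = 2.350000, DF = 0.792598, PV = 1.862606
  t = 3.5000: CF_t = 2.350000, DF = 0.762480, PV = 1.791828
  t = 4.0000: CF_t = 2.350000, DF = 0.733507, PV = 1.723741
  t = 4.5000: CF_t = 2.350000, DF = 0.705634, PV = 1.658240
  t = 5.0000: CF_t = 102.350000, DF = 0.678821, PV = 69.477296
Price P = sum_t PV_t = 86.990205
Convexity numerator sum_t t*(t + 1/m) * CF_t / (1+y/m)^(m*t + 2):
  t = 0.5000: term = 1.046079
  t = 1.0000: term = 3.018986
  t = 1.5000: term = 5.808536
  t = 2.0000: term = 9.313028
  t = 2.5000: term = 13.438713
  t = 3.0000: term = 18.099276
  t = 3.5000: term = 23.215362
  t = 4.0000: term = 28.714115
  t = 4.5000: term = 34.528757
  t = 5.0000: term = 1768.180582
Convexity = (1/P) * sum = 1905.363433 / 86.990205 = 21.903195


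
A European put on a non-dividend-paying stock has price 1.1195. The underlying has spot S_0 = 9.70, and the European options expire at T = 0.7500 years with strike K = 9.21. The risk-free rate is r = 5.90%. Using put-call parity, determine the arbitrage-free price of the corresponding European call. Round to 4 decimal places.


Put-call parity: C - P = S_0 * exp(-qT) - K * exp(-rT).
S_0 * exp(-qT) = 9.7000 * 1.00000000 = 9.70000000
K * exp(-rT) = 9.2100 * 0.95671475 = 8.81134284
C = P + S*exp(-qT) - K*exp(-rT)
C = 1.1195 + 9.70000000 - 8.81134284 = 2.0082

Answer: Call price = 2.0082


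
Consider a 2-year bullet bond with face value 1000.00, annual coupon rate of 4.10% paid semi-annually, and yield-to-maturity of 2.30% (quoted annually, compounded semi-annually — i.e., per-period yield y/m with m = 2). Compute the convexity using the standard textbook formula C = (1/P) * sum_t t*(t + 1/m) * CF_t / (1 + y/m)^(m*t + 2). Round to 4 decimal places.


Coupon per period c = face * coupon_rate / m = 20.500000
Periods per year m = 2; per-period yield y/m = 0.011500
Number of cashflows N = 4
Cashflows (t years, CF_t, discount factor 1/(1+y/m)^(m*t), PV):
  t = 0.5000: CF_t = 20.500000, DF = 0.988631, PV = 20.266930
  t = 1.0000: CF_t = 20.500000, DF = 0.977391, PV = 20.036510
  t = 1.5000: CF_t = 20.500000, DF = 0.966279, PV = 19.808710
  t = 2.0000: CF_t = 1020.500000, DF = 0.955293, PV = 974.876184
Price P = sum_t PV_t = 1034.988335
Convexity numerator sum_t t*(t + 1/m) * CF_t / (1+y/m)^(m*t + 2):
  t = 0.5000: term = 9.904355
  t = 1.0000: term = 29.375250
  t = 1.5000: term = 58.082551
  t = 2.0000: term = 4764.174835
Convexity = (1/P) * sum = 4861.536991 / 1034.988335 = 4.697190

Answer: Convexity = 4.6972


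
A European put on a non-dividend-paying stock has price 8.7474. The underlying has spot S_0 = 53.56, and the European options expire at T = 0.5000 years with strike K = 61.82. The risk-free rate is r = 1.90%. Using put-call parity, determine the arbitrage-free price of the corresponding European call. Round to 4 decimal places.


Answer: Call price = 1.0719

Derivation:
Put-call parity: C - P = S_0 * exp(-qT) - K * exp(-rT).
S_0 * exp(-qT) = 53.5600 * 1.00000000 = 53.56000000
K * exp(-rT) = 61.8200 * 0.99054498 = 61.23549081
C = P + S*exp(-qT) - K*exp(-rT)
C = 8.7474 + 53.56000000 - 61.23549081 = 1.0719


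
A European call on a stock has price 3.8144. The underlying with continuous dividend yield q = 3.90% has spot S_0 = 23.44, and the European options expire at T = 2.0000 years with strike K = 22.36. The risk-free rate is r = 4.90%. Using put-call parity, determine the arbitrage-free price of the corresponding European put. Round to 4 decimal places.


Answer: Put price = 2.4059

Derivation:
Put-call parity: C - P = S_0 * exp(-qT) - K * exp(-rT).
S_0 * exp(-qT) = 23.4400 * 0.92496443 = 21.68116616
K * exp(-rT) = 22.3600 * 0.90664890 = 20.27266949
P = C - S*exp(-qT) + K*exp(-rT)
P = 3.8144 - 21.68116616 + 20.27266949 = 2.4059


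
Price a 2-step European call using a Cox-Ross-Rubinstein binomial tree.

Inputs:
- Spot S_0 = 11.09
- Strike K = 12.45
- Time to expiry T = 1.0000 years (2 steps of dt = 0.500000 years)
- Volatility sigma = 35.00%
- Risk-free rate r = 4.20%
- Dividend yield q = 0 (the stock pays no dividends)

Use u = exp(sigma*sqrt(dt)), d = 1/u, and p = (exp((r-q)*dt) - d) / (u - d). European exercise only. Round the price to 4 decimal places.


dt = T/N = 0.500000
u = exp(sigma*sqrt(dt)) = 1.280803; d = 1/u = 0.780760
p = (exp((r-q)*dt) - d) / (u - d) = 0.480882
Discount per step: exp(-r*dt) = 0.979219
Stock lattice S(k, i) with i counting down-moves:
  k=0: S(0,0) = 11.0900
  k=1: S(1,0) = 14.2041; S(1,1) = 8.6586
  k=2: S(2,0) = 18.1927; S(2,1) = 11.0900; S(2,2) = 6.7603
Terminal payoffs V(N, i) = max(S_T - K, 0):
  V(2,0) = 5.742666; V(2,1) = 0.000000; V(2,2) = 0.000000
Backward induction: V(k, i) = exp(-r*dt) * [p * V(k+1, i) + (1-p) * V(k+1, i+1)].
  V(1,0) = exp(-r*dt) * [p*5.742666 + (1-p)*0.000000] = 2.704160
  V(1,1) = exp(-r*dt) * [p*0.000000 + (1-p)*0.000000] = 0.000000
  V(0,0) = exp(-r*dt) * [p*2.704160 + (1-p)*0.000000] = 1.273360

Answer: Price = V(0,0) = 1.2734


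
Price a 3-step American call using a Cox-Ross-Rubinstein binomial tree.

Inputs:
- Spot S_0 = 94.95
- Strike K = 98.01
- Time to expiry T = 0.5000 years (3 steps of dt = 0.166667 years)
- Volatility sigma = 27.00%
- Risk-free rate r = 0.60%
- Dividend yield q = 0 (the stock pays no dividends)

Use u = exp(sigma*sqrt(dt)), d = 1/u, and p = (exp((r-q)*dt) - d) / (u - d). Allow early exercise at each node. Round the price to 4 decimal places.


Answer: Price = V(0,0) = 6.5446

Derivation:
dt = T/N = 0.166667
u = exp(sigma*sqrt(dt)) = 1.116532; d = 1/u = 0.895631
p = (exp((r-q)*dt) - d) / (u - d) = 0.477000
Discount per step: exp(-r*dt) = 0.999000
Stock lattice S(k, i) with i counting down-moves:
  k=0: S(0,0) = 94.9500
  k=1: S(1,0) = 106.0147; S(1,1) = 85.0401
  k=2: S(2,0) = 118.3687; S(2,1) = 94.9500; S(2,2) = 76.1646
  k=3: S(3,0) = 132.1624; S(3,1) = 106.0147; S(3,2) = 85.0401; S(3,3) = 68.2153
Terminal payoffs V(N, i) = max(S_T - K, 0):
  V(3,0) = 34.152411; V(3,1) = 8.004669; V(3,2) = 0.000000; V(3,3) = 0.000000
Backward induction: V(k, i) = exp(-r*dt) * [p * V(k+1, i) + (1-p) * V(k+1, i+1)]; then take max(V_cont, immediate exercise) for American.
  V(2,0) = exp(-r*dt) * [p*34.152411 + (1-p)*8.004669] = 20.456683; exercise = 20.358722; V(2,0) = max -> 20.456683
  V(2,1) = exp(-r*dt) * [p*8.004669 + (1-p)*0.000000] = 3.814413; exercise = 0.000000; V(2,1) = max -> 3.814413
  V(2,2) = exp(-r*dt) * [p*0.000000 + (1-p)*0.000000] = 0.000000; exercise = 0.000000; V(2,2) = max -> 0.000000
  V(1,0) = exp(-r*dt) * [p*20.456683 + (1-p)*3.814413] = 11.741034; exercise = 8.004669; V(1,0) = max -> 11.741034
  V(1,1) = exp(-r*dt) * [p*3.814413 + (1-p)*0.000000] = 1.817658; exercise = 0.000000; V(1,1) = max -> 1.817658
  V(0,0) = exp(-r*dt) * [p*11.741034 + (1-p)*1.817658] = 6.544563; exercise = 0.000000; V(0,0) = max -> 6.544563


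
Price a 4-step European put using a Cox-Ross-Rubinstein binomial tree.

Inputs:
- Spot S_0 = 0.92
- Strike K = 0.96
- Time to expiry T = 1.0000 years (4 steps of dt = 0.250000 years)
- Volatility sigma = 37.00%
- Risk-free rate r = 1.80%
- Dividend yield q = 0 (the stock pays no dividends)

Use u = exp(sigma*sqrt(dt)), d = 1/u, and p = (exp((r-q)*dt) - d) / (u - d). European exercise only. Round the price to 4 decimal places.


dt = T/N = 0.250000
u = exp(sigma*sqrt(dt)) = 1.203218; d = 1/u = 0.831104
p = (exp((r-q)*dt) - d) / (u - d) = 0.466002
Discount per step: exp(-r*dt) = 0.995510
Stock lattice S(k, i) with i counting down-moves:
  k=0: S(0,0) = 0.9200
  k=1: S(1,0) = 1.1070; S(1,1) = 0.7646
  k=2: S(2,0) = 1.3319; S(2,1) = 0.9200; S(2,2) = 0.6355
  k=3: S(3,0) = 1.6026; S(3,1) = 1.1070; S(3,2) = 0.7646; S(3,3) = 0.5281
  k=4: S(4,0) = 1.9283; S(4,1) = 1.3319; S(4,2) = 0.9200; S(4,3) = 0.6355; S(4,4) = 0.4389
Terminal payoffs V(N, i) = max(K - S_T, 0):
  V(4,0) = 0.000000; V(4,1) = 0.000000; V(4,2) = 0.040000; V(4,3) = 0.324524; V(4,4) = 0.521055
Backward induction: V(k, i) = exp(-r*dt) * [p * V(k+1, i) + (1-p) * V(k+1, i+1)].
  V(3,0) = exp(-r*dt) * [p*0.000000 + (1-p)*0.000000] = 0.000000
  V(3,1) = exp(-r*dt) * [p*0.000000 + (1-p)*0.040000] = 0.021264
  V(3,2) = exp(-r*dt) * [p*0.040000 + (1-p)*0.324524] = 0.191074
  V(3,3) = exp(-r*dt) * [p*0.324524 + (1-p)*0.521055] = 0.427543
  V(2,0) = exp(-r*dt) * [p*0.000000 + (1-p)*0.021264] = 0.011304
  V(2,1) = exp(-r*dt) * [p*0.021264 + (1-p)*0.191074] = 0.111440
  V(2,2) = exp(-r*dt) * [p*0.191074 + (1-p)*0.427543] = 0.315923
  V(1,0) = exp(-r*dt) * [p*0.011304 + (1-p)*0.111440] = 0.064485
  V(1,1) = exp(-r*dt) * [p*0.111440 + (1-p)*0.315923] = 0.219643
  V(0,0) = exp(-r*dt) * [p*0.064485 + (1-p)*0.219643] = 0.146678

Answer: Price = V(0,0) = 0.1467


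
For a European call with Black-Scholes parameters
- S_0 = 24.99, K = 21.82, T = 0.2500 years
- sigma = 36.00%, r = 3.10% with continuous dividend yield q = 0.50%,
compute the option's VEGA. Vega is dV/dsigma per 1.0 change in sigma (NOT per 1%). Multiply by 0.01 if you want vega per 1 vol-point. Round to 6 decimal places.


d1 = 0.8797153580; d2 = 0.6997153580
phi(d1) = 0.2709318167; exp(-qT) = 0.9987507809; exp(-rT) = 0.9922799538
Vega = S * exp(-qT) * phi(d1) * sqrt(T) = 24.9900 * 0.9987507809 * 0.2709318167 * 0.5000000000 = 3.381064

Answer: Vega = 3.381064


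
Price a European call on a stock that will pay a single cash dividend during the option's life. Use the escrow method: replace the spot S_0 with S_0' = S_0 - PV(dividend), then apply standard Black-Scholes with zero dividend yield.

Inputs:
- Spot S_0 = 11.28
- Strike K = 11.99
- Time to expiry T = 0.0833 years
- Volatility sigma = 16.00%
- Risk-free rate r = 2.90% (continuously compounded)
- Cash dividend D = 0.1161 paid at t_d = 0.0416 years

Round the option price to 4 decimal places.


PV(D) = D * exp(-r * t_d) = 0.1161 * 0.99879433 = 0.11596002
S_0' = S_0 - PV(D) = 11.2800 - 0.11596002 = 11.16403998
d1 = (ln(S_0'/K) + (r + sigma^2/2)*T) / (sigma*sqrt(T)) = -1.47022351
d2 = d1 - sigma*sqrt(T) = -1.51640229
exp(-rT) = 0.99758722
N(d1) = 0.07075061; N(d2) = 0.06470883
C = S_0' * N(d1) - K * exp(-rT) * N(d2) = 11.16403998 * 0.07075061 - 11.9900 * 0.99758722 * 0.06470883 = 0.0159

Answer: Price = 0.0159


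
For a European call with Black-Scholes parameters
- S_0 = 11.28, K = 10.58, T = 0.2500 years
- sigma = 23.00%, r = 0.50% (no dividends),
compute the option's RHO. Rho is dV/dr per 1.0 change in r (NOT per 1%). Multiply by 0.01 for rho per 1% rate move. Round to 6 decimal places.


d1 = 0.6254636490; d2 = 0.5104636490
phi(d1) = 0.3280658524; exp(-qT) = 1.0000000000; exp(-rT) = 0.9987507809
N(d2) = 0.6951366624
Rho = K*T*exp(-rT)*N(d2) = 10.5800 * 0.2500 * 0.9987507809 * 0.6951366624 = 1.836340

Answer: Rho = 1.836340


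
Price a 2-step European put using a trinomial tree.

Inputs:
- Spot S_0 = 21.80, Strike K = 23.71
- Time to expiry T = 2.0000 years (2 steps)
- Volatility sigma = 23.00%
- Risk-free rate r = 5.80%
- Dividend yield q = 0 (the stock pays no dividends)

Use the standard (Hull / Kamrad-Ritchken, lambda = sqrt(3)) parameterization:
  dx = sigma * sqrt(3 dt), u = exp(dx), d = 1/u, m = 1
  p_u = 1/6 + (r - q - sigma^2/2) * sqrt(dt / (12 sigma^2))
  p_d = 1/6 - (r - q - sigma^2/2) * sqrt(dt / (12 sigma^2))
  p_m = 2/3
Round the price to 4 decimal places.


dt = T/N = 1.000000; dx = sigma*sqrt(3*dt) = 0.398372
u = exp(dx) = 1.489398; d = 1/u = 0.671412
p_u = 0.206265, p_m = 0.666667, p_d = 0.127068
Discount per step: exp(-r*dt) = 0.943650
Stock lattice S(k, j) with j the centered position index:
  k=0: S(0,+0) = 21.8000
  k=1: S(1,-1) = 14.6368; S(1,+0) = 21.8000; S(1,+1) = 32.4689
  k=2: S(2,-2) = 9.8273; S(2,-1) = 14.6368; S(2,+0) = 21.8000; S(2,+1) = 32.4689; S(2,+2) = 48.3590
Terminal payoffs V(N, j) = max(K - S_T, 0):
  V(2,-2) = 13.882677; V(2,-1) = 9.073209; V(2,+0) = 1.910000; V(2,+1) = 0.000000; V(2,+2) = 0.000000
Backward induction: V(k, j) = exp(-r*dt) * [p_u * V(k+1, j+1) + p_m * V(k+1, j) + p_d * V(k+1, j-1)]
  V(1,-1) = exp(-r*dt) * [p_u*1.910000 + p_m*9.073209 + p_d*13.882677] = 7.744362
  V(1,+0) = exp(-r*dt) * [p_u*0.000000 + p_m*1.910000 + p_d*9.073209] = 2.289528
  V(1,+1) = exp(-r*dt) * [p_u*0.000000 + p_m*0.000000 + p_d*1.910000] = 0.229024
  V(0,+0) = exp(-r*dt) * [p_u*0.229024 + p_m*2.289528 + p_d*7.744362] = 2.413528

Answer: Price = V(0,0) = 2.4135


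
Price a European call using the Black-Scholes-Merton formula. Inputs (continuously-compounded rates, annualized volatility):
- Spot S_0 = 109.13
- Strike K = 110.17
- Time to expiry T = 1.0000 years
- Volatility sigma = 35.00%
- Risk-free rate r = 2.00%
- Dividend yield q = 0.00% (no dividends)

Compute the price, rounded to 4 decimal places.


d1 = (ln(S/K) + (r - q + 0.5*sigma^2) * T) / (sigma * sqrt(T)) = 0.20504344
d2 = d1 - sigma * sqrt(T) = -0.14495656
exp(-rT) = 0.98019867; exp(-qT) = 1.00000000
C = S_0 * exp(-qT) * N(d1) - K * exp(-rT) * N(d2)
N(d1) = 0.58123091; N(d2) = 0.44237259
C = 109.1300 * 1.00000000 * 0.58123091 - 110.1700 * 0.98019867 * 0.44237259 = 15.6586

Answer: Price = 15.6586


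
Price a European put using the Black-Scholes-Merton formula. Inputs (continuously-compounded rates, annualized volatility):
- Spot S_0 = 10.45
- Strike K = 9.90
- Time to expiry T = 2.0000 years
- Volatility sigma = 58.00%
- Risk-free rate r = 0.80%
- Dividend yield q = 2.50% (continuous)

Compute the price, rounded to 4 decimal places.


Answer: Price = 3.0346

Derivation:
d1 = (ln(S/K) + (r - q + 0.5*sigma^2) * T) / (sigma * sqrt(T)) = 0.43458688
d2 = d1 - sigma * sqrt(T) = -0.38565699
exp(-rT) = 0.98412732; exp(-qT) = 0.95122942
P = K * exp(-rT) * N(-d2) - S_0 * exp(-qT) * N(-d1)
N(-d1) = 0.33193116; N(-d2) = 0.65012464
P = 9.9000 * 0.98412732 * 0.65012464 - 10.4500 * 0.95122942 * 0.33193116 = 3.0346


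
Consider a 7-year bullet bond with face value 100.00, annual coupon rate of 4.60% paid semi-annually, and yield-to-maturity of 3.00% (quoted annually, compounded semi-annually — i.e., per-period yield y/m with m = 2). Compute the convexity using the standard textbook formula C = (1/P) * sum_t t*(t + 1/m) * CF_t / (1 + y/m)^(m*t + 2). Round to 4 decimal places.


Answer: Convexity = 42.4440

Derivation:
Coupon per period c = face * coupon_rate / m = 2.300000
Periods per year m = 2; per-period yield y/m = 0.015000
Number of cashflows N = 14
Cashflows (t years, CF_t, discount factor 1/(1+y/m)^(m*t), PV):
  t = 0.5000: CF_t = 2.300000, DF = 0.985222, PV = 2.266010
  t = 1.0000: CF_t = 2.300000, DF = 0.970662, PV = 2.232522
  t = 1.5000: CF_t = 2.300000, DF = 0.956317, PV = 2.199529
  t = 2.0000: CF_t = 2.300000, DF = 0.942184, PV = 2.167024
  t = 2.5000: CF_t = 2.300000, DF = 0.928260, PV = 2.134999
  t = 3.0000: CF_t = 2.300000, DF = 0.914542, PV = 2.103447
  t = 3.5000: CF_t = 2.300000, DF = 0.901027, PV = 2.072362
  t = 4.0000: CF_t = 2.300000, DF = 0.887711, PV = 2.041736
  t = 4.5000: CF_t = 2.300000, DF = 0.874592, PV = 2.011562
  t = 5.0000: CF_t = 2.300000, DF = 0.861667, PV = 1.981835
  t = 5.5000: CF_t = 2.300000, DF = 0.848933, PV = 1.952546
  t = 6.0000: CF_t = 2.300000, DF = 0.836387, PV = 1.923691
  t = 6.5000: CF_t = 2.300000, DF = 0.824027, PV = 1.895262
  t = 7.0000: CF_t = 102.300000, DF = 0.811849, PV = 83.052181
Price P = sum_t PV_t = 110.034705
Convexity numerator sum_t t*(t + 1/m) * CF_t / (1+y/m)^(m*t + 2):
  t = 0.5000: term = 1.099765
  t = 1.0000: term = 3.250536
  t = 1.5000: term = 6.404996
  t = 2.0000: term = 10.517235
  t = 2.5000: term = 15.542712
  t = 3.0000: term = 21.438224
  t = 3.5000: term = 28.161870
  t = 4.0000: term = 35.673023
  t = 4.5000: term = 43.932295
  t = 5.0000: term = 52.901504
  t = 5.5000: term = 62.543651
  t = 6.0000: term = 72.822880
  t = 6.5000: term = 83.704460
  t = 7.0000: term = 4232.317704
Convexity = (1/P) * sum = 4670.310855 / 110.034705 = 42.443980


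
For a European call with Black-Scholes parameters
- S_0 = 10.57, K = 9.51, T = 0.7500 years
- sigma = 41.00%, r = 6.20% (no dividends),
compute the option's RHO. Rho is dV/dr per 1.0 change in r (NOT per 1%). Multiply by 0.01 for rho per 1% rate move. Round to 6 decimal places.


Answer: Rho = 4.079000

Derivation:
d1 = 0.6061147702; d2 = 0.2510443546
phi(d1) = 0.3319980809; exp(-qT) = 1.0000000000; exp(-rT) = 0.9545645606
N(d2) = 0.5991100915
Rho = K*T*exp(-rT)*N(d2) = 9.5100 * 0.7500 * 0.9545645606 * 0.5991100915 = 4.079000


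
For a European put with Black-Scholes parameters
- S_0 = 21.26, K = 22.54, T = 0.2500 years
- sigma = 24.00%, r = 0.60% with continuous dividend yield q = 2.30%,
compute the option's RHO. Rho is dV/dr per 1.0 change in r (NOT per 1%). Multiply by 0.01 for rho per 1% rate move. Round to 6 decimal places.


d1 = -0.4626177975; d2 = -0.5826177975
phi(d1) = 0.3584571519; exp(-qT) = 0.9942664996; exp(-rT) = 0.9985011244
N(-d2) = 0.7199246892
Rho = -K*T*exp(-rT)*N(-d2) = -22.5400 * 0.2500 * 0.9985011244 * 0.7199246892 = -4.050695

Answer: Rho = -4.050695


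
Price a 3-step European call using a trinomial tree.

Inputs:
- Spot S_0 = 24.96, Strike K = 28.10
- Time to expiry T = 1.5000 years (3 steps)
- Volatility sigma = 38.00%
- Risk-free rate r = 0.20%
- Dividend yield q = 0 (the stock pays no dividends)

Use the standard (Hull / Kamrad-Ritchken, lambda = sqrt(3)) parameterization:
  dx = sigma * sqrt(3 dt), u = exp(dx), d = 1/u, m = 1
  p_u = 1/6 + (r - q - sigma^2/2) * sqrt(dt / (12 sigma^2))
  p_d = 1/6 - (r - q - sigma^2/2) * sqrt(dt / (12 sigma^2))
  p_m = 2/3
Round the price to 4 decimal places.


Answer: Price = V(0,0) = 3.4392

Derivation:
dt = T/N = 0.500000; dx = sigma*sqrt(3*dt) = 0.465403
u = exp(dx) = 1.592656; d = 1/u = 0.627882
p_u = 0.128957, p_m = 0.666667, p_d = 0.204376
Discount per step: exp(-r*dt) = 0.999000
Stock lattice S(k, j) with j the centered position index:
  k=0: S(0,+0) = 24.9600
  k=1: S(1,-1) = 15.6719; S(1,+0) = 24.9600; S(1,+1) = 39.7527
  k=2: S(2,-2) = 9.8401; S(2,-1) = 15.6719; S(2,+0) = 24.9600; S(2,+1) = 39.7527; S(2,+2) = 63.3124
  k=3: S(3,-3) = 6.1784; S(3,-2) = 9.8401; S(3,-1) = 15.6719; S(3,+0) = 24.9600; S(3,+1) = 39.7527; S(3,+2) = 63.3124; S(3,+3) = 100.8348
Terminal payoffs V(N, j) = max(S_T - K, 0):
  V(3,-3) = 0.000000; V(3,-2) = 0.000000; V(3,-1) = 0.000000; V(3,+0) = 0.000000; V(3,+1) = 11.652693; V(3,+2) = 35.212365; V(3,+3) = 72.734816
Backward induction: V(k, j) = exp(-r*dt) * [p_u * V(k+1, j+1) + p_m * V(k+1, j) + p_d * V(k+1, j-1)]
  V(2,-2) = exp(-r*dt) * [p_u*0.000000 + p_m*0.000000 + p_d*0.000000] = 0.000000
  V(2,-1) = exp(-r*dt) * [p_u*0.000000 + p_m*0.000000 + p_d*0.000000] = 0.000000
  V(2,+0) = exp(-r*dt) * [p_u*11.652693 + p_m*0.000000 + p_d*0.000000] = 1.501199
  V(2,+1) = exp(-r*dt) * [p_u*35.212365 + p_m*11.652693 + p_d*0.000000] = 12.297055
  V(2,+2) = exp(-r*dt) * [p_u*72.734816 + p_m*35.212365 + p_d*11.652693] = 35.200915
  V(1,-1) = exp(-r*dt) * [p_u*1.501199 + p_m*0.000000 + p_d*0.000000] = 0.193397
  V(1,+0) = exp(-r*dt) * [p_u*12.297055 + p_m*1.501199 + p_d*0.000000] = 2.584011
  V(1,+1) = exp(-r*dt) * [p_u*35.200915 + p_m*12.297055 + p_d*1.501199] = 13.031227
  V(0,+0) = exp(-r*dt) * [p_u*13.031227 + p_m*2.584011 + p_d*0.193397] = 3.439232


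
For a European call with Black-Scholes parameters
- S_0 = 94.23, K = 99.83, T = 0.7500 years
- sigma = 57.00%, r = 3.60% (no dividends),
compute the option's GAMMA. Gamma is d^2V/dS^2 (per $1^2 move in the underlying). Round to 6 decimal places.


Answer: Gamma = 0.008432

Derivation:
d1 = 0.1845644227; d2 = -0.3090700574
phi(d1) = 0.3922050276; exp(-qT) = 1.0000000000; exp(-rT) = 0.9733612415
Gamma = exp(-qT) * phi(d1) / (S * sigma * sqrt(T)) = 1.0000000000 * 0.3922050276 / (94.2300 * 0.5700 * 0.8660254038) = 0.008432


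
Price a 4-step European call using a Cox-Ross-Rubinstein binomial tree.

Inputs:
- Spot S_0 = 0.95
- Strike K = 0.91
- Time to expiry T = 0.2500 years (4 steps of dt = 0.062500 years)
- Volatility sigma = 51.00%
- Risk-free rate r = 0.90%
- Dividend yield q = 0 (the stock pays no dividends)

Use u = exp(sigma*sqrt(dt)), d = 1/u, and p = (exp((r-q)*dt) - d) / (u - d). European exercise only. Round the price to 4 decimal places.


Answer: Price = V(0,0) = 0.1172

Derivation:
dt = T/N = 0.062500
u = exp(sigma*sqrt(dt)) = 1.135985; d = 1/u = 0.880293
p = (exp((r-q)*dt) - d) / (u - d) = 0.470369
Discount per step: exp(-r*dt) = 0.999438
Stock lattice S(k, i) with i counting down-moves:
  k=0: S(0,0) = 0.9500
  k=1: S(1,0) = 1.0792; S(1,1) = 0.8363
  k=2: S(2,0) = 1.2259; S(2,1) = 0.9500; S(2,2) = 0.7362
  k=3: S(3,0) = 1.3926; S(3,1) = 1.0792; S(3,2) = 0.8363; S(3,3) = 0.6480
  k=4: S(4,0) = 1.5820; S(4,1) = 1.2259; S(4,2) = 0.9500; S(4,3) = 0.7362; S(4,4) = 0.5705
Terminal payoffs V(N, i) = max(S_T - K, 0):
  V(4,0) = 0.672027; V(4,1) = 0.315939; V(4,2) = 0.040000; V(4,3) = 0.000000; V(4,4) = 0.000000
Backward induction: V(k, i) = exp(-r*dt) * [p * V(k+1, i) + (1-p) * V(k+1, i+1)].
  V(3,0) = exp(-r*dt) * [p*0.672027 + (1-p)*0.315939] = 0.483159
  V(3,1) = exp(-r*dt) * [p*0.315939 + (1-p)*0.040000] = 0.169697
  V(3,2) = exp(-r*dt) * [p*0.040000 + (1-p)*0.000000] = 0.018804
  V(3,3) = exp(-r*dt) * [p*0.000000 + (1-p)*0.000000] = 0.000000
  V(2,0) = exp(-r*dt) * [p*0.483159 + (1-p)*0.169697] = 0.316962
  V(2,1) = exp(-r*dt) * [p*0.169697 + (1-p)*0.018804] = 0.089729
  V(2,2) = exp(-r*dt) * [p*0.018804 + (1-p)*0.000000] = 0.008840
  V(1,0) = exp(-r*dt) * [p*0.316962 + (1-p)*0.089729] = 0.196502
  V(1,1) = exp(-r*dt) * [p*0.089729 + (1-p)*0.008840] = 0.046861
  V(0,0) = exp(-r*dt) * [p*0.196502 + (1-p)*0.046861] = 0.117181


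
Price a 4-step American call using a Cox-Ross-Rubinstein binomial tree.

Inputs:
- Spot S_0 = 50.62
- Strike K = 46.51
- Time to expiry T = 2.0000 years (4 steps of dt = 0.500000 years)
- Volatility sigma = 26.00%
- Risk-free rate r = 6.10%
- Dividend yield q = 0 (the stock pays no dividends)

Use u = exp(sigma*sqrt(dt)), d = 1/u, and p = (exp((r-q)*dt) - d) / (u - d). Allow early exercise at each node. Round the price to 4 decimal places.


Answer: Price = V(0,0) = 12.5037

Derivation:
dt = T/N = 0.500000
u = exp(sigma*sqrt(dt)) = 1.201833; d = 1/u = 0.832062
p = (exp((r-q)*dt) - d) / (u - d) = 0.537921
Discount per step: exp(-r*dt) = 0.969960
Stock lattice S(k, i) with i counting down-moves:
  k=0: S(0,0) = 50.6200
  k=1: S(1,0) = 60.8368; S(1,1) = 42.1190
  k=2: S(2,0) = 73.1156; S(2,1) = 50.6200; S(2,2) = 35.0456
  k=3: S(3,0) = 87.8728; S(3,1) = 60.8368; S(3,2) = 42.1190; S(3,3) = 29.1602
  k=4: S(4,0) = 105.6084; S(4,1) = 73.1156; S(4,2) = 50.6200; S(4,3) = 35.0456; S(4,4) = 24.2631
Terminal payoffs V(N, i) = max(S_T - K, 0):
  V(4,0) = 59.098389; V(4,1) = 26.605639; V(4,2) = 4.110000; V(4,3) = 0.000000; V(4,4) = 0.000000
Backward induction: V(k, i) = exp(-r*dt) * [p * V(k+1, i) + (1-p) * V(k+1, i+1)]; then take max(V_cont, immediate exercise) for American.
  V(3,0) = exp(-r*dt) * [p*59.098389 + (1-p)*26.605639] = 42.759917; exercise = 41.362776; V(3,0) = max -> 42.759917
  V(3,1) = exp(-r*dt) * [p*26.605639 + (1-p)*4.110000] = 15.723919; exercise = 14.326779; V(3,1) = max -> 15.723919
  V(3,2) = exp(-r*dt) * [p*4.110000 + (1-p)*0.000000] = 2.144444; exercise = 0.000000; V(3,2) = max -> 2.144444
  V(3,3) = exp(-r*dt) * [p*0.000000 + (1-p)*0.000000] = 0.000000; exercise = 0.000000; V(3,3) = max -> 0.000000
  V(2,0) = exp(-r*dt) * [p*42.759917 + (1-p)*15.723919] = 29.357950; exercise = 26.605639; V(2,0) = max -> 29.357950
  V(2,1) = exp(-r*dt) * [p*15.723919 + (1-p)*2.144444] = 9.165287; exercise = 4.110000; V(2,1) = max -> 9.165287
  V(2,2) = exp(-r*dt) * [p*2.144444 + (1-p)*0.000000] = 1.118891; exercise = 0.000000; V(2,2) = max -> 1.118891
  V(1,0) = exp(-r*dt) * [p*29.357950 + (1-p)*9.165287] = 19.425741; exercise = 14.326779; V(1,0) = max -> 19.425741
  V(1,1) = exp(-r*dt) * [p*9.165287 + (1-p)*1.118891] = 5.283588; exercise = 0.000000; V(1,1) = max -> 5.283588
  V(0,0) = exp(-r*dt) * [p*19.425741 + (1-p)*5.283588] = 12.503717; exercise = 4.110000; V(0,0) = max -> 12.503717


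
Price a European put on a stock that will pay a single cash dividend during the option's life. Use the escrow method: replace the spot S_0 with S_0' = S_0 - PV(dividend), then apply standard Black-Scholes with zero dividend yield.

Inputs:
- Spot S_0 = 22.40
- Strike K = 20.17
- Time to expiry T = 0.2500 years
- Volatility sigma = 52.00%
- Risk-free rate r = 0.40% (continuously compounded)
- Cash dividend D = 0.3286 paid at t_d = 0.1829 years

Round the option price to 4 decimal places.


Answer: Price = 1.3545

Derivation:
PV(D) = D * exp(-r * t_d) = 0.3286 * 0.99926867 = 0.32835968
S_0' = S_0 - PV(D) = 22.4000 - 0.32835968 = 22.07164032
d1 = (ln(S_0'/K) + (r + sigma^2/2)*T) / (sigma*sqrt(T)) = 0.48037380
d2 = d1 - sigma*sqrt(T) = 0.22037380
exp(-rT) = 0.99900050
N(-d1) = 0.31548081; N(-d2) = 0.41279002
P = K * exp(-rT) * N(-d2) - S_0' * N(-d1) = 20.1700 * 0.99900050 * 0.41279002 - 22.07164032 * 0.31548081 = 1.3545


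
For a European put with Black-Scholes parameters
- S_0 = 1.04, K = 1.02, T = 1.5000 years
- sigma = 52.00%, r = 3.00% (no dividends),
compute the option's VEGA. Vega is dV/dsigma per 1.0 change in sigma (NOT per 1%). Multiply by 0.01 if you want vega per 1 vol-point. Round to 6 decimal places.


Answer: Vega = 0.465329

Derivation:
d1 = 0.4195820259; d2 = -0.2172853072
phi(d1) = 0.3653267679; exp(-qT) = 1.0000000000; exp(-rT) = 0.9559974818
Vega = S * exp(-qT) * phi(d1) * sqrt(T) = 1.0400 * 1.0000000000 * 0.3653267679 * 1.2247448714 = 0.465329


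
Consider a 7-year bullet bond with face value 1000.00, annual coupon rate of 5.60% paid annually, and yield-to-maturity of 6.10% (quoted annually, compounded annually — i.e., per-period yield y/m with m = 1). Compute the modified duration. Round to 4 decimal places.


Answer: Modified duration = 5.6202

Derivation:
Coupon per period c = face * coupon_rate / m = 56.000000
Periods per year m = 1; per-period yield y/m = 0.061000
Number of cashflows N = 7
Cashflows (t years, CF_t, discount factor 1/(1+y/m)^(m*t), PV):
  t = 1.0000: CF_t = 56.000000, DF = 0.942507, PV = 52.780396
  t = 2.0000: CF_t = 56.000000, DF = 0.888320, PV = 49.745896
  t = 3.0000: CF_t = 56.000000, DF = 0.837247, PV = 46.885859
  t = 4.0000: CF_t = 56.000000, DF = 0.789112, PV = 44.190253
  t = 5.0000: CF_t = 56.000000, DF = 0.743743, PV = 41.649626
  t = 6.0000: CF_t = 56.000000, DF = 0.700983, PV = 39.255067
  t = 7.0000: CF_t = 1056.000000, DF = 0.660682, PV = 697.679932
Price P = sum_t PV_t = 972.187029
First compute Macaulay numerator sum_t t * PV_t:
  t * PV_t at t = 1.0000: 52.780396
  t * PV_t at t = 2.0000: 99.491792
  t * PV_t at t = 3.0000: 140.657576
  t * PV_t at t = 4.0000: 176.761013
  t * PV_t at t = 5.0000: 208.248131
  t * PV_t at t = 6.0000: 235.530402
  t * PV_t at t = 7.0000: 4883.759521
Macaulay duration D = 5797.228832 / 972.187029 = 5.963080
Modified duration = D / (1 + y/m) = 5.963080 / (1 + 0.061000) = 5.620245


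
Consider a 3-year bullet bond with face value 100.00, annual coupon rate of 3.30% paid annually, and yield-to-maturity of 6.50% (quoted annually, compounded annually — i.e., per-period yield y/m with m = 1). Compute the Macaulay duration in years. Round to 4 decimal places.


Answer: Macaulay duration = 2.9005 years

Derivation:
Coupon per period c = face * coupon_rate / m = 3.300000
Periods per year m = 1; per-period yield y/m = 0.065000
Number of cashflows N = 3
Cashflows (t years, CF_t, discount factor 1/(1+y/m)^(m*t), PV):
  t = 1.0000: CF_t = 3.300000, DF = 0.938967, PV = 3.098592
  t = 2.0000: CF_t = 3.300000, DF = 0.881659, PV = 2.909476
  t = 3.0000: CF_t = 103.300000, DF = 0.827849, PV = 85.516811
Price P = sum_t PV_t = 91.524878
Macaulay numerator sum_t t * PV_t:
  t * PV_t at t = 1.0000: 3.098592
  t * PV_t at t = 2.0000: 5.818951
  t * PV_t at t = 3.0000: 256.550434
Macaulay duration D = (sum_t t * PV_t) / P = 265.467976 / 91.524878 = 2.900501


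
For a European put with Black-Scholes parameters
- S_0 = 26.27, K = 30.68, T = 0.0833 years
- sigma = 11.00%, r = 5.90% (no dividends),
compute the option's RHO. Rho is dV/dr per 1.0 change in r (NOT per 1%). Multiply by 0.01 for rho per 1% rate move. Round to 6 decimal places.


d1 = -4.7173087033; d2 = -4.7490566166
phi(d1) = 0.0000058713; exp(-qT) = 1.0000000000; exp(-rT) = 0.9950973574
N(-d2) = 0.9999989782
Rho = -K*T*exp(-rT)*N(-d2) = -30.6800 * 0.0833 * 0.9950973574 * 0.9999989782 = -2.543112

Answer: Rho = -2.543112


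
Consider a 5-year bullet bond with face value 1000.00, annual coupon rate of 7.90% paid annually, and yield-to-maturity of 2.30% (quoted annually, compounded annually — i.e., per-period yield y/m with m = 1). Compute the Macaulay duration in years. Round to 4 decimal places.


Answer: Macaulay duration = 4.4015 years

Derivation:
Coupon per period c = face * coupon_rate / m = 79.000000
Periods per year m = 1; per-period yield y/m = 0.023000
Number of cashflows N = 5
Cashflows (t years, CF_t, discount factor 1/(1+y/m)^(m*t), PV):
  t = 1.0000: CF_t = 79.000000, DF = 0.977517, PV = 77.223851
  t = 2.0000: CF_t = 79.000000, DF = 0.955540, PV = 75.487636
  t = 3.0000: CF_t = 79.000000, DF = 0.934056, PV = 73.790455
  t = 4.0000: CF_t = 79.000000, DF = 0.913056, PV = 72.131432
  t = 5.0000: CF_t = 1079.000000, DF = 0.892528, PV = 963.037672
Price P = sum_t PV_t = 1261.671047
Macaulay numerator sum_t t * PV_t:
  t * PV_t at t = 1.0000: 77.223851
  t * PV_t at t = 2.0000: 150.975272
  t * PV_t at t = 3.0000: 221.371366
  t * PV_t at t = 4.0000: 288.525730
  t * PV_t at t = 5.0000: 4815.188360
Macaulay duration D = (sum_t t * PV_t) / P = 5553.284578 / 1261.671047 = 4.401531


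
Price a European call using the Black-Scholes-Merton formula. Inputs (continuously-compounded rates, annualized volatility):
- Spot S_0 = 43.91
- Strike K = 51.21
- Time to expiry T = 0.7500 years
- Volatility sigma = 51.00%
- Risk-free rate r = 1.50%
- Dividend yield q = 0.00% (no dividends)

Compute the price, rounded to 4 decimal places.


d1 = (ln(S/K) + (r - q + 0.5*sigma^2) * T) / (sigma * sqrt(T)) = -0.10189721
d2 = d1 - sigma * sqrt(T) = -0.54357016
exp(-rT) = 0.98881304; exp(-qT) = 1.00000000
C = S_0 * exp(-qT) * N(d1) - K * exp(-rT) * N(d2)
N(d1) = 0.45941913; N(d2) = 0.29336865
C = 43.9100 * 1.00000000 * 0.45941913 - 51.2100 * 0.98881304 * 0.29336865 = 5.3178

Answer: Price = 5.3178


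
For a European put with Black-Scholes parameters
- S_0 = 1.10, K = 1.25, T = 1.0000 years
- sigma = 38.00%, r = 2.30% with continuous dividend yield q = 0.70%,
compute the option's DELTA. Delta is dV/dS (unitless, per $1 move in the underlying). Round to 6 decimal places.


Answer: Delta = -0.537756

Derivation:
d1 = -0.1042983461; d2 = -0.4842983461
phi(d1) = 0.3967782948; exp(-qT) = 0.9930244429; exp(-rT) = 0.9772624838
N(-d1) = 0.5415337048
Delta = -exp(-qT) * N(-d1) = -0.9930244429 * 0.5415337048 = -0.537756


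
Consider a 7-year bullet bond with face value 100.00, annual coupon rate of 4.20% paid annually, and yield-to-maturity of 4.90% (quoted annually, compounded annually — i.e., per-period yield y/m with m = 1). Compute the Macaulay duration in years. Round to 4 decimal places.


Answer: Macaulay duration = 6.1887 years

Derivation:
Coupon per period c = face * coupon_rate / m = 4.200000
Periods per year m = 1; per-period yield y/m = 0.049000
Number of cashflows N = 7
Cashflows (t years, CF_t, discount factor 1/(1+y/m)^(m*t), PV):
  t = 1.0000: CF_t = 4.200000, DF = 0.953289, PV = 4.003813
  t = 2.0000: CF_t = 4.200000, DF = 0.908760, PV = 3.816790
  t = 3.0000: CF_t = 4.200000, DF = 0.866310, PV = 3.638504
  t = 4.0000: CF_t = 4.200000, DF = 0.825844, PV = 3.468545
  t = 5.0000: CF_t = 4.200000, DF = 0.787268, PV = 3.306525
  t = 6.0000: CF_t = 4.200000, DF = 0.750494, PV = 3.152074
  t = 7.0000: CF_t = 104.200000, DF = 0.715437, PV = 74.548567
Price P = sum_t PV_t = 95.934819
Macaulay numerator sum_t t * PV_t:
  t * PV_t at t = 1.0000: 4.003813
  t * PV_t at t = 2.0000: 7.633581
  t * PV_t at t = 3.0000: 10.915511
  t * PV_t at t = 4.0000: 13.874180
  t * PV_t at t = 5.0000: 16.532626
  t * PV_t at t = 6.0000: 18.912442
  t * PV_t at t = 7.0000: 521.839971
Macaulay duration D = (sum_t t * PV_t) / P = 593.712125 / 95.934819 = 6.188703


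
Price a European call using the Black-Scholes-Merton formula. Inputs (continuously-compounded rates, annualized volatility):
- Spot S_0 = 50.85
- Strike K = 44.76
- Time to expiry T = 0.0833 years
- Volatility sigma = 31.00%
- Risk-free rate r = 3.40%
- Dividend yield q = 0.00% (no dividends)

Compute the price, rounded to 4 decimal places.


Answer: Price = 6.3540

Derivation:
d1 = (ln(S/K) + (r - q + 0.5*sigma^2) * T) / (sigma * sqrt(T)) = 1.50215617
d2 = d1 - sigma * sqrt(T) = 1.41268478
exp(-rT) = 0.99717181; exp(-qT) = 1.00000000
C = S_0 * exp(-qT) * N(d1) - K * exp(-rT) * N(d2)
N(d1) = 0.93347161; N(d2) = 0.92112579
C = 50.8500 * 1.00000000 * 0.93347161 - 44.7600 * 0.99717181 * 0.92112579 = 6.3540


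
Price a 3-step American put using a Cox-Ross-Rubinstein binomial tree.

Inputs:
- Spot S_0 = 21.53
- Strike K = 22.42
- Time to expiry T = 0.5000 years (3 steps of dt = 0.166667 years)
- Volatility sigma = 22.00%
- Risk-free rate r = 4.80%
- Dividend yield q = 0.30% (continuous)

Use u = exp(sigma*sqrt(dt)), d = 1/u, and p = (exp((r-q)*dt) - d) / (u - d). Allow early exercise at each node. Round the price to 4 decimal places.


dt = T/N = 0.166667
u = exp(sigma*sqrt(dt)) = 1.093971; d = 1/u = 0.914101
p = (exp((r-q)*dt) - d) / (u - d) = 0.519415
Discount per step: exp(-r*dt) = 0.992032
Stock lattice S(k, i) with i counting down-moves:
  k=0: S(0,0) = 21.5300
  k=1: S(1,0) = 23.5532; S(1,1) = 19.6806
  k=2: S(2,0) = 25.7665; S(2,1) = 21.5300; S(2,2) = 17.9900
  k=3: S(3,0) = 28.1879; S(3,1) = 23.5532; S(3,2) = 19.6806; S(3,3) = 16.4447
Terminal payoffs V(N, i) = max(K - S_T, 0):
  V(3,0) = 0.000000; V(3,1) = 0.000000; V(3,2) = 2.739414; V(3,3) = 5.975297
Backward induction: V(k, i) = exp(-r*dt) * [p * V(k+1, i) + (1-p) * V(k+1, i+1)]; then take max(V_cont, immediate exercise) for American.
  V(2,0) = exp(-r*dt) * [p*0.000000 + (1-p)*0.000000] = 0.000000; exercise = 0.000000; V(2,0) = max -> 0.000000
  V(2,1) = exp(-r*dt) * [p*0.000000 + (1-p)*2.739414] = 1.306032; exercise = 0.890000; V(2,1) = max -> 1.306032
  V(2,2) = exp(-r*dt) * [p*2.739414 + (1-p)*5.975297] = 4.260312; exercise = 4.429964; V(2,2) = max -> 4.429964
  V(1,0) = exp(-r*dt) * [p*0.000000 + (1-p)*1.306032] = 0.622658; exercise = 0.000000; V(1,0) = max -> 0.622658
  V(1,1) = exp(-r*dt) * [p*1.306032 + (1-p)*4.429964] = 2.784978; exercise = 2.739414; V(1,1) = max -> 2.784978
  V(0,0) = exp(-r*dt) * [p*0.622658 + (1-p)*2.784978] = 1.648596; exercise = 0.890000; V(0,0) = max -> 1.648596

Answer: Price = V(0,0) = 1.6486
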